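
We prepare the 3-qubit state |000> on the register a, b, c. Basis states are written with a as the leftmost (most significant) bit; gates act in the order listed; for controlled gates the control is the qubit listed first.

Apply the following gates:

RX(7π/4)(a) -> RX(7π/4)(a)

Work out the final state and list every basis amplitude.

The resulting statevector has amplitude sqrt(2)/2 on |000>, sqrt(2)*I/2 on |100>, and 0 on every other basis state.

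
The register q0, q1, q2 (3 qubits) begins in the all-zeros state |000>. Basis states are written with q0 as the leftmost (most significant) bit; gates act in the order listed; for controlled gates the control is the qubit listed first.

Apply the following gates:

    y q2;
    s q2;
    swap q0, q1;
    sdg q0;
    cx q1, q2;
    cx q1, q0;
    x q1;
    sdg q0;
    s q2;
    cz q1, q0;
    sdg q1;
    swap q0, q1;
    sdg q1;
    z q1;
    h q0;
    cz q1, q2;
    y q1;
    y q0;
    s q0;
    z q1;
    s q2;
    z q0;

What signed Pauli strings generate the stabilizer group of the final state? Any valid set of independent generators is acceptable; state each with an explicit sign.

The stabilizer group can be generated by -YII, -IZI, -IIZ, among other valid generating sets.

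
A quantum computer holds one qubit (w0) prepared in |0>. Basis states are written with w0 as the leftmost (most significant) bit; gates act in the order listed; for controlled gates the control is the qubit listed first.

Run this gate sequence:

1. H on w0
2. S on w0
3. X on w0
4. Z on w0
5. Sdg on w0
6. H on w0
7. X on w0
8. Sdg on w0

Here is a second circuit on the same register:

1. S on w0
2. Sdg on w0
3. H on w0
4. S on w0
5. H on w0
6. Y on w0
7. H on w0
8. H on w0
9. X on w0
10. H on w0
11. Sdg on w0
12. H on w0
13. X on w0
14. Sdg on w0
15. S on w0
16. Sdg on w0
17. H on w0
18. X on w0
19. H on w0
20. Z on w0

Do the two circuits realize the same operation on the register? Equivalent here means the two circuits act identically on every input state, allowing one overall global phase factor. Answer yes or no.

No — the two circuits implement different unitaries, even allowing a global phase.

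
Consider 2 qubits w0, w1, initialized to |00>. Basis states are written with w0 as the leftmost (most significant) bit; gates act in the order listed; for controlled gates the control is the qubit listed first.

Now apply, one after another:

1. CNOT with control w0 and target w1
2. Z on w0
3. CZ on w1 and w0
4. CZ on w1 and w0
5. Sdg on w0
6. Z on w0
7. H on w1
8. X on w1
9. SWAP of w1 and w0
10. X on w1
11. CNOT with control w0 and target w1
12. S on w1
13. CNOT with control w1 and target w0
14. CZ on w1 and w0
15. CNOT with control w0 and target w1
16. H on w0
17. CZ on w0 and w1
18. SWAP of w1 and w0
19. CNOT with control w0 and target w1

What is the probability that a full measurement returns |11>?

Outcome |11> occurs with probability 1/4.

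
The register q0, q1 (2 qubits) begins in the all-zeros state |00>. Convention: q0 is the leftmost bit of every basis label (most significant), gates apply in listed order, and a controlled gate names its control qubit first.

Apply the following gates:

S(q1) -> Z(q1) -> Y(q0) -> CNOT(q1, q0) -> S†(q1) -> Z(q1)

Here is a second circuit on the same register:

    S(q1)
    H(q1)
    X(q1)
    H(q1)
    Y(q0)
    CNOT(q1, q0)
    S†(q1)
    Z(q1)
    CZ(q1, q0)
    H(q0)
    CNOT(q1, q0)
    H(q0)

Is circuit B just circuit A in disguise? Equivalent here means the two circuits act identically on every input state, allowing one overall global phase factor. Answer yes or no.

Yes — the two circuits implement the same unitary up to a global phase.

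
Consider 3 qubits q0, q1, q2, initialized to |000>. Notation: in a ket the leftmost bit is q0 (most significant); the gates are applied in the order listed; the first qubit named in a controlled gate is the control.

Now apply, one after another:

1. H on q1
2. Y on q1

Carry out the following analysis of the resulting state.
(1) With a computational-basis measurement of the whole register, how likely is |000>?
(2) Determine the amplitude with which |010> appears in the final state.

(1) The probability of measuring |000> is 1/2.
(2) The amplitude on |010> is sqrt(2)*I/2.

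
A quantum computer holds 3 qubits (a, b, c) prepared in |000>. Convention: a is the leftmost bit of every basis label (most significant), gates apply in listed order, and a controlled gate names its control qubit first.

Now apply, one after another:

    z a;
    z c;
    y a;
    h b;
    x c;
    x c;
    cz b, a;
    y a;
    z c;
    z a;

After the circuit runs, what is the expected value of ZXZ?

The observable ZXZ averages to -1.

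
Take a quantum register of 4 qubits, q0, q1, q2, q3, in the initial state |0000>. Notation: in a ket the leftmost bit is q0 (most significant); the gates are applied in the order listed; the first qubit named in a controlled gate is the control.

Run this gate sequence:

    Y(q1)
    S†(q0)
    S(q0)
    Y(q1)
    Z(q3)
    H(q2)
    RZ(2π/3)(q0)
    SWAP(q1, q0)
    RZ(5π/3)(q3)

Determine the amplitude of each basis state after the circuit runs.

The final amplitudes are sqrt(2)*exp(5*I*pi/6)/2 on |0000>, sqrt(2)*exp(5*I*pi/6)/2 on |0010>, and 0 on every other basis state. Key observation: the block from step 1 through step 4 cancels to the identity and can be dropped.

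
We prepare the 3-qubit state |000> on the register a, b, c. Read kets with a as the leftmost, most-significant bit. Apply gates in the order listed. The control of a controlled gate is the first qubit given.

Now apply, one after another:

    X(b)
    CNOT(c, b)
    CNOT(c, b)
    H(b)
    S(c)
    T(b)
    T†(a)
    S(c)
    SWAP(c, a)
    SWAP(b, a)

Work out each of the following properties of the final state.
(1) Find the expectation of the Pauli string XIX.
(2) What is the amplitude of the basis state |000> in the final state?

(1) The expectation value of XIX is 0. Key observation: the block from step 2 through step 3 cancels to the identity and can be dropped.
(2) |000> carries amplitude sqrt(2)/2 in the final state.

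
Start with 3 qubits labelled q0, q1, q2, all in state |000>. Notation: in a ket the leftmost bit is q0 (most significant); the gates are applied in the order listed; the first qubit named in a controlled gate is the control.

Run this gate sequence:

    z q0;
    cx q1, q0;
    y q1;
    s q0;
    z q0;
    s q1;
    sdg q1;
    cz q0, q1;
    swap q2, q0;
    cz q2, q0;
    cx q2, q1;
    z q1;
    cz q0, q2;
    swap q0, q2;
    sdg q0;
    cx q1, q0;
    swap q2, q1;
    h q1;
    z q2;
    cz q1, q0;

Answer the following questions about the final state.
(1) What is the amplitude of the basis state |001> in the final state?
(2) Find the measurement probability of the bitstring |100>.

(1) The amplitude on |001> is 0.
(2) A full measurement returns |100> with probability 0.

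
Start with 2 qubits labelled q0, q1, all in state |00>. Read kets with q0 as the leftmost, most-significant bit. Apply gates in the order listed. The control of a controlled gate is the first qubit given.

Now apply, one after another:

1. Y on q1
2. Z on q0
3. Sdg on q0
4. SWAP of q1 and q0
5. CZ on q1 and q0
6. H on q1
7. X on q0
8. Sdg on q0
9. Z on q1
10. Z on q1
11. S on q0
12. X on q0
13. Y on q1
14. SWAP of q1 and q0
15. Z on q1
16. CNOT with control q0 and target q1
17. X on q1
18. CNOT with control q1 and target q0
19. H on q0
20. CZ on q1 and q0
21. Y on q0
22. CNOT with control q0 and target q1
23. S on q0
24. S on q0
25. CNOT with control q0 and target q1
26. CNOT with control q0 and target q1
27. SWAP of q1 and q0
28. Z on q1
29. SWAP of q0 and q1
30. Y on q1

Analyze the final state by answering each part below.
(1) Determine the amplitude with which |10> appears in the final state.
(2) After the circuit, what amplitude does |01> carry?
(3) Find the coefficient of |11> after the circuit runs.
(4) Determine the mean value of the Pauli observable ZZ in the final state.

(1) The final state's coefficient on |10> equals -1/2. Key observation: the block from step 7 through step 12 cancels to the identity and can be dropped.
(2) The final state's coefficient on |01> equals -1/2.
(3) The final state's coefficient on |11> equals -1/2.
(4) In the final state, ZZ has expectation 0.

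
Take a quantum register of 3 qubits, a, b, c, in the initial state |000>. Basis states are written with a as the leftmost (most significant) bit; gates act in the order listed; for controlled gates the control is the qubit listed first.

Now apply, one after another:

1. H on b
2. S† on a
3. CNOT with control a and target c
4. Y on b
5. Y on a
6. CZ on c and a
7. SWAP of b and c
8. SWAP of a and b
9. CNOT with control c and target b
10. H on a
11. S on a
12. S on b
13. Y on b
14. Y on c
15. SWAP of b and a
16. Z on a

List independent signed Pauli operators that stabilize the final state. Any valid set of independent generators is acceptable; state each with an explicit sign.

One valid set of independent stabilizer generators is +XIY, +IYI, -ZIZ (any independent generating set of the same group is equally correct).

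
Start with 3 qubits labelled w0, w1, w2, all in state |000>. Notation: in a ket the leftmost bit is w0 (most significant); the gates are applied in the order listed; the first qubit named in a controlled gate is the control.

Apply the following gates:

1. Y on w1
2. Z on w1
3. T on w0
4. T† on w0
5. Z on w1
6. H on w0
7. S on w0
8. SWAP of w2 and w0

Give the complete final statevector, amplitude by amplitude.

The resulting statevector has amplitude sqrt(2)*I/2 on |010>, -sqrt(2)/2 on |011>, and 0 on every other basis state.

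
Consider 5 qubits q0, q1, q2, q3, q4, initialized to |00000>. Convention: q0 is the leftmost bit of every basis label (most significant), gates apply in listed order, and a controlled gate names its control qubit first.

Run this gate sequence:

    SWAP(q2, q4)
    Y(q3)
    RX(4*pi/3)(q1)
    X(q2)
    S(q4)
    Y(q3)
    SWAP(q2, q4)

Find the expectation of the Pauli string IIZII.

The expectation value of IIZII is 1.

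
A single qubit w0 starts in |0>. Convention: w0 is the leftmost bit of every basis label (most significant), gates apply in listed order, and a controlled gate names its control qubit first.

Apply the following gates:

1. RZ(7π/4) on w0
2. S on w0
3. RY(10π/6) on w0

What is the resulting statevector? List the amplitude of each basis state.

The final amplitudes are sqrt(3)*exp(I*pi/8)/2 on |0>, -exp(I*pi/8)/2 on |1>.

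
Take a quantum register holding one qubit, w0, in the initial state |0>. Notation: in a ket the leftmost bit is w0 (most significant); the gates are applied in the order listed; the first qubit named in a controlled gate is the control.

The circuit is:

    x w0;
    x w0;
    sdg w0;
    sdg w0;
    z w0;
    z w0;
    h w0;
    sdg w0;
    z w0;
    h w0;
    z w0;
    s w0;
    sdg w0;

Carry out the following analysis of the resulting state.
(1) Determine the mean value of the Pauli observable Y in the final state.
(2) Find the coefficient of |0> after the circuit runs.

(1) The expectation value of Y is 1.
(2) |0> carries amplitude 1/2 + I/2 in the final state.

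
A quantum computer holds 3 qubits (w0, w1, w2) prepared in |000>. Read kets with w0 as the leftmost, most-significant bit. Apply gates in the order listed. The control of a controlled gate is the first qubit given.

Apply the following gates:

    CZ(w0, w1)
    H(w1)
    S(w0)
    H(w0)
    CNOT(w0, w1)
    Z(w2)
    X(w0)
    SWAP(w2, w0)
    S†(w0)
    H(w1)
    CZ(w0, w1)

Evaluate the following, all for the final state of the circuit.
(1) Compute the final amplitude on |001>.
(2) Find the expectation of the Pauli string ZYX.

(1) The final state's coefficient on |001> equals sqrt(2)/2.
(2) In the final state, ZYX has expectation 0.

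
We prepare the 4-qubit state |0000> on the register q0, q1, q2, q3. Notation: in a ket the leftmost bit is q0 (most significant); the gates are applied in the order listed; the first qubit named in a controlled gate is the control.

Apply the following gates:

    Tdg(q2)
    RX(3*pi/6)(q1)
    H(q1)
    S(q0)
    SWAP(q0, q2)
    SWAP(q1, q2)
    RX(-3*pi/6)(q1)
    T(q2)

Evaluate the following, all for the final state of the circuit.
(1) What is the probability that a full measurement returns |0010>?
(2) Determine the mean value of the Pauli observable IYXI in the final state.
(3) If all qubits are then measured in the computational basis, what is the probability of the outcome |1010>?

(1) Outcome |0010> occurs with probability 1/4.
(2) The observable IYXI averages to -sqrt(2)/2.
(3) The probability of measuring |1010> is 0.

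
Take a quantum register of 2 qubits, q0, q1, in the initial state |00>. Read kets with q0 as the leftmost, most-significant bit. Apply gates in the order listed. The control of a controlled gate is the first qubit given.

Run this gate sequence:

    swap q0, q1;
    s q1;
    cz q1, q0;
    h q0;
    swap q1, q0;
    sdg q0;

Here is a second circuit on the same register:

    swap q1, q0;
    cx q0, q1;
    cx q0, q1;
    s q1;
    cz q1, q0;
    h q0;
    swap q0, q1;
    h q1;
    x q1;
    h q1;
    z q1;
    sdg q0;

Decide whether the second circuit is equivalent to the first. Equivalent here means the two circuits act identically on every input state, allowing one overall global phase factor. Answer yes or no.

Yes — the two circuits implement the same unitary up to a global phase.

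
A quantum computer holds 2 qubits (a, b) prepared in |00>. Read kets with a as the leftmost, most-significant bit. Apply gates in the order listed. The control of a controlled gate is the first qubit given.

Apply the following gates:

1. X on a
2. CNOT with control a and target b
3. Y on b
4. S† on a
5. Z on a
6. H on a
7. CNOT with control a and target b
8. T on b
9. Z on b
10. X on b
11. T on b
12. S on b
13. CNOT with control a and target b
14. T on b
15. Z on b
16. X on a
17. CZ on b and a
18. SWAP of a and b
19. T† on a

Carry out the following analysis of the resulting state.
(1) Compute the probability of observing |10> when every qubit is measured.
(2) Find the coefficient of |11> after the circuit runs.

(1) A full measurement returns |10> with probability 1/2.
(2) |11> carries amplitude sqrt(2)*exp(3*I*pi/4)/2 in the final state.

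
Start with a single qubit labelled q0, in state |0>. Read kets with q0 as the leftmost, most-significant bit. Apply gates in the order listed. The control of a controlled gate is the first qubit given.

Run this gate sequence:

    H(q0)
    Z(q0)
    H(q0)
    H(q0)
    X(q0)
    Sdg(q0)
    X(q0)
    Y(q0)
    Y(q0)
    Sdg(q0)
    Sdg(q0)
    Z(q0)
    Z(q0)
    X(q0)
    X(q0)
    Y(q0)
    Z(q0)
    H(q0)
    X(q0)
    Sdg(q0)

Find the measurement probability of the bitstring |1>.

Outcome |1> occurs with probability 1/2.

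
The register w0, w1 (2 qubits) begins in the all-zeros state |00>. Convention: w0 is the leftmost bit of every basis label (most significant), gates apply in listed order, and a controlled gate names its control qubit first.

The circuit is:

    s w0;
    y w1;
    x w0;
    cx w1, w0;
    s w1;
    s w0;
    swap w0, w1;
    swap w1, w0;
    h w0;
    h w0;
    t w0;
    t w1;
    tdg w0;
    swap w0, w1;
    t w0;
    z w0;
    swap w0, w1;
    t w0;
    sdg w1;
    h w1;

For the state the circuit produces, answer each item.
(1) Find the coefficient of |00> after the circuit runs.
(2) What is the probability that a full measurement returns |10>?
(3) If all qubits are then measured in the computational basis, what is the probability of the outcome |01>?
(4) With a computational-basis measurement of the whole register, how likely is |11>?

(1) The final state's coefficient on |00> equals sqrt(2)/2. Key observation: gates 9-10 undo each other exactly, leaving only the rest of the circuit to track.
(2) Outcome |10> occurs with probability 0.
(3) The probability of measuring |01> is 1/2.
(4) A full measurement returns |11> with probability 0.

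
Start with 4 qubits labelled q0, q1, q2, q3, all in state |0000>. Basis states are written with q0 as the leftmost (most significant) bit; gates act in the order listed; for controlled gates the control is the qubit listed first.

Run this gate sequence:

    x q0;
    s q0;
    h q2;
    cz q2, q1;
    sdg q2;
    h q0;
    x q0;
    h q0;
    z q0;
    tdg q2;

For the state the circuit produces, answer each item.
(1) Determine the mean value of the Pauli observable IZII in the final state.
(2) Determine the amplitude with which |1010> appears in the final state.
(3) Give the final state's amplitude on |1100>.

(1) In the final state, IZII has expectation 1. Key observation: gates 6-9 undo each other exactly, leaving only the rest of the circuit to track.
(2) The final state's coefficient on |1010> equals -sqrt(2)*exp(3*I*pi/4)/2.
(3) |1100> carries amplitude 0 in the final state.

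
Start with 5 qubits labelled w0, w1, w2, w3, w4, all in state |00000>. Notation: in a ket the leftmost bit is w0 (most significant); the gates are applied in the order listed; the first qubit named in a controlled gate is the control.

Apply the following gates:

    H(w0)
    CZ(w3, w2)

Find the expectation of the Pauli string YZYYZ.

The expectation value of YZYYZ is 0.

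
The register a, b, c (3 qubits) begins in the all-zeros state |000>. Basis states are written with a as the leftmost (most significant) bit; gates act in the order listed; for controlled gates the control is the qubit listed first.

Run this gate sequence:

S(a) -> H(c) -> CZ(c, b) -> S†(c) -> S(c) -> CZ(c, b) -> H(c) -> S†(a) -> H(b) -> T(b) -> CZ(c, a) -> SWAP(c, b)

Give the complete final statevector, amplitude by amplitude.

The final amplitudes are sqrt(2)/2 on |000>, sqrt(2)*exp(I*pi/4)/2 on |001>, and 0 on every other basis state. Key observation: gates 1-8 undo each other exactly, leaving only the rest of the circuit to track.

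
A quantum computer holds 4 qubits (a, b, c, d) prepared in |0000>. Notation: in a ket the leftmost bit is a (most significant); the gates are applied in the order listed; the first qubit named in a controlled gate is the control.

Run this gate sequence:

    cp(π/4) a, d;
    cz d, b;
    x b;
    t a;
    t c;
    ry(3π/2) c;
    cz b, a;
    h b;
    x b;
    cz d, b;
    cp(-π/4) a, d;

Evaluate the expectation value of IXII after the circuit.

The observable IXII averages to -1.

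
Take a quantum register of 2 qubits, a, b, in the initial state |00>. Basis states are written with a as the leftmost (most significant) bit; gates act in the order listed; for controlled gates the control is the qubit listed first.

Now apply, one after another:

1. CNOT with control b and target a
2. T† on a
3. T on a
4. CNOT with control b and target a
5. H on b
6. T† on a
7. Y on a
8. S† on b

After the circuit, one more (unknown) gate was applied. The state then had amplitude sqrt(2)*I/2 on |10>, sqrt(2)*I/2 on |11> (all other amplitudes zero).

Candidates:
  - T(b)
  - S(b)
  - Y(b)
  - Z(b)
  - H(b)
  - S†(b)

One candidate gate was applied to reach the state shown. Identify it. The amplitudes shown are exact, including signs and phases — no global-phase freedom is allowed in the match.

It was S(b) that produced the state shown. Key observation: gates 1-4 undo each other exactly, leaving only the rest of the circuit to track.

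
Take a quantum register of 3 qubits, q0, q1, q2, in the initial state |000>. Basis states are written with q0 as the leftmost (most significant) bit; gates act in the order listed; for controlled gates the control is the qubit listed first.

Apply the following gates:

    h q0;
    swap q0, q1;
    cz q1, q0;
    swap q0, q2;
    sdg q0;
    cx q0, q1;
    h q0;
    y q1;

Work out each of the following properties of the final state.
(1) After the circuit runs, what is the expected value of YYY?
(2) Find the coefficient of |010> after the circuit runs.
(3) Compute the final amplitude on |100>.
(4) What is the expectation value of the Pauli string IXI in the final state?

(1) In the final state, YYY has expectation 0.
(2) The amplitude on |010> is I/2.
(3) The amplitude on |100> is -I/2.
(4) The expectation value of IXI is -1.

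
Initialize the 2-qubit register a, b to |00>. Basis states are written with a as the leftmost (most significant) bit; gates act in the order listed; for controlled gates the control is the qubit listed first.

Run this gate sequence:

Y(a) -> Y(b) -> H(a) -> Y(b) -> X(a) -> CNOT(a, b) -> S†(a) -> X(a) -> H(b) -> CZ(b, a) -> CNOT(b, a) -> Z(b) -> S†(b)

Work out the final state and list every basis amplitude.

After the circuit, the state carries amplitude 1/2 on |00>, -1/2 on |01>, -I/2 on |10>, -I/2 on |11>.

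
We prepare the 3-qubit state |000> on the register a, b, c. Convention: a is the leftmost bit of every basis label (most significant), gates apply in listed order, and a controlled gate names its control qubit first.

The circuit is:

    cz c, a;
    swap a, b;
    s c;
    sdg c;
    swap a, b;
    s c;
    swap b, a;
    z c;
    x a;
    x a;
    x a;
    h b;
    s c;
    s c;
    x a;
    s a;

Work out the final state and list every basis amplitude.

After the circuit, the state carries amplitude sqrt(2)/2 on |000>, sqrt(2)/2 on |010>, and 0 on every other basis state. Key observation: steps 2-5 multiply out to the identity, so the circuit reduces to the remaining gates.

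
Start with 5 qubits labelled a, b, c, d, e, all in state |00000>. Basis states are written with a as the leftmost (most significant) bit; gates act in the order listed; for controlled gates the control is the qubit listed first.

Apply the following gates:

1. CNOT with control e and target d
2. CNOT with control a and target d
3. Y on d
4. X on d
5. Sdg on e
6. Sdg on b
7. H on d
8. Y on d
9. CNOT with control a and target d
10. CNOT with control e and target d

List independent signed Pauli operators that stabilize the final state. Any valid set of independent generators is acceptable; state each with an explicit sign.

The stabilizer group can be generated by -IIIXI, +ZIIII, +IZIII, +IIZII, +IIIIZ, among other valid generating sets.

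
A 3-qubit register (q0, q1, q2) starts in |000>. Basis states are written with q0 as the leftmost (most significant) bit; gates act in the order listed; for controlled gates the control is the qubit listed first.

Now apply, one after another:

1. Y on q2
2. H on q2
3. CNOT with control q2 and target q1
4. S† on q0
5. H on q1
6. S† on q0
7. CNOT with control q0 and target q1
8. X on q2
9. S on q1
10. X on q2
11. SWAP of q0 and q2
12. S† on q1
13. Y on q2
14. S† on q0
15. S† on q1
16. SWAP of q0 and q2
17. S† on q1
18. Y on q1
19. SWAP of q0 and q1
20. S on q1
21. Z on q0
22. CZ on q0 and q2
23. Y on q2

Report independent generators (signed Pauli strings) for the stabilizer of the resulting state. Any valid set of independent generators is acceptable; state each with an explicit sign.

The stabilizer group can be generated by -XII, -IIY, -IZI, among other valid generating sets.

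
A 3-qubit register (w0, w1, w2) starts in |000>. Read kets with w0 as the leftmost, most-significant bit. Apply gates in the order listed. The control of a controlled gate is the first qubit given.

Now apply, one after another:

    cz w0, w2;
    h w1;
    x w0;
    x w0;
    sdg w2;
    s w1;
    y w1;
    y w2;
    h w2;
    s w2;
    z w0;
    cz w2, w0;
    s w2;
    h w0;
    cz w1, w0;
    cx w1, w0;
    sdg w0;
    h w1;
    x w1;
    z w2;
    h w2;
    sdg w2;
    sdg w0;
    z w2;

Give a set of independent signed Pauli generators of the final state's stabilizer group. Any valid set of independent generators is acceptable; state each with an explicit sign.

One valid set of independent stabilizer generators is +YZI, -ZYI, -IIZ (any independent generating set of the same group is equally correct).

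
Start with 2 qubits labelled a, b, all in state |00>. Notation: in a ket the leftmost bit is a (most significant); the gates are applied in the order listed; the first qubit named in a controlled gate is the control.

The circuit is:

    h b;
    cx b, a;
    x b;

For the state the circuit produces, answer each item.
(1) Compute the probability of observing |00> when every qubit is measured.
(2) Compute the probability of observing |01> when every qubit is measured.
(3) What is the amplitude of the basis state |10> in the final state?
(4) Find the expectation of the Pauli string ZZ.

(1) The probability of measuring |00> is 0.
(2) The probability of measuring |01> is 1/2.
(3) The final state's coefficient on |10> equals sqrt(2)/2.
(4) The expectation value of ZZ is -1.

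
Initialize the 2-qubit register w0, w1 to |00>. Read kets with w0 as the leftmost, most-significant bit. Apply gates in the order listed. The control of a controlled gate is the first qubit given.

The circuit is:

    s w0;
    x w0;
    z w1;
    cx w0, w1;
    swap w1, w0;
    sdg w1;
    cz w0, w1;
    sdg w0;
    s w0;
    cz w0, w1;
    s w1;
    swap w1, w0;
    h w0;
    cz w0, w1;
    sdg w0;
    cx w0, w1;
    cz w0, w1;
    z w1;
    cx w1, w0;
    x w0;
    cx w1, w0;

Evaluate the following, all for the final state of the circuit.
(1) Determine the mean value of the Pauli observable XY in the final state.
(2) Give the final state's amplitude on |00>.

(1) The observable XY averages to -1.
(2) The final state's coefficient on |00> equals -sqrt(2)*I/2.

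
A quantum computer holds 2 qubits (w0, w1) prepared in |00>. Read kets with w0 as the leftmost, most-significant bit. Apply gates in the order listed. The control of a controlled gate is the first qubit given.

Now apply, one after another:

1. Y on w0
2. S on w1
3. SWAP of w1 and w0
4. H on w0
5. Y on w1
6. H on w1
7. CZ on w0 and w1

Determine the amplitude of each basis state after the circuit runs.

The final amplitudes are 1/2 on |00>, 1/2 on |01>, 1/2 on |10>, -1/2 on |11>.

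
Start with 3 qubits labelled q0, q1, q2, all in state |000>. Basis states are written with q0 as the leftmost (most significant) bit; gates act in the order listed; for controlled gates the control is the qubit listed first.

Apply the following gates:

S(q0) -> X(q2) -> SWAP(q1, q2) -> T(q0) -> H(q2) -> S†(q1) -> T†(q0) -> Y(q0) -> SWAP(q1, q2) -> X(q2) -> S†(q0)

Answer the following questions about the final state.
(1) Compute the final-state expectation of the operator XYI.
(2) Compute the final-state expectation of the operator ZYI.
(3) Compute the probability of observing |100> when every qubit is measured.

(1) The observable XYI averages to 0.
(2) The expectation value of ZYI is 0.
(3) Outcome |100> occurs with probability 1/2.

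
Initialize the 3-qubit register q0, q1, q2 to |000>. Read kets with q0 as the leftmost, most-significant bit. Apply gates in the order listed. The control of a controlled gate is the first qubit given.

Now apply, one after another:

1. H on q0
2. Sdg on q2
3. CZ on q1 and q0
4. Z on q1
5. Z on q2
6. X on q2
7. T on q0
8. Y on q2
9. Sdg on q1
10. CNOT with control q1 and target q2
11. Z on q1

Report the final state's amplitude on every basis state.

After the circuit, the state carries amplitude -sqrt(2)*I/2 on |000>, -sqrt(2)*exp(3*I*pi/4)/2 on |100>, and 0 on every other basis state.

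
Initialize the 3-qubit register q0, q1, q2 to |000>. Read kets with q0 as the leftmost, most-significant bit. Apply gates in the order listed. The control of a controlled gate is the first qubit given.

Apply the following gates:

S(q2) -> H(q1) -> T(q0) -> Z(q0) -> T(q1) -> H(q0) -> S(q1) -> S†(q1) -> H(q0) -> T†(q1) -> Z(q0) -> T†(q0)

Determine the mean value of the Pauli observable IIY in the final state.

The observable IIY averages to 0. Key observation: the block from step 4 through step 11 cancels to the identity and can be dropped.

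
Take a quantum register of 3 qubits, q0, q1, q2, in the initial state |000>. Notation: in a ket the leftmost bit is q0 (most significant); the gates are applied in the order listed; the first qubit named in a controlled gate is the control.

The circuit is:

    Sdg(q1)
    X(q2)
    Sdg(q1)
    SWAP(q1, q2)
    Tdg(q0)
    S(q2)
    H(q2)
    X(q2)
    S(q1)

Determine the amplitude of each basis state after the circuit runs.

After the circuit, the state carries amplitude sqrt(2)*I/2 on |010>, sqrt(2)*I/2 on |011>, and 0 on every other basis state.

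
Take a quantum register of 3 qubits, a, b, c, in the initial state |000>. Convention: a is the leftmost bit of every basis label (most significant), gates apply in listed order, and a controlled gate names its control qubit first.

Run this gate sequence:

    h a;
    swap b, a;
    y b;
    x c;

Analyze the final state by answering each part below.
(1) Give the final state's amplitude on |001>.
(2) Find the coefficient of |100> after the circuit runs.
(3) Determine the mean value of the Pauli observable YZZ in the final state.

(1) The final state's coefficient on |001> equals -sqrt(2)*I/2.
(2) |100> carries amplitude 0 in the final state.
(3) The expectation value of YZZ is 0.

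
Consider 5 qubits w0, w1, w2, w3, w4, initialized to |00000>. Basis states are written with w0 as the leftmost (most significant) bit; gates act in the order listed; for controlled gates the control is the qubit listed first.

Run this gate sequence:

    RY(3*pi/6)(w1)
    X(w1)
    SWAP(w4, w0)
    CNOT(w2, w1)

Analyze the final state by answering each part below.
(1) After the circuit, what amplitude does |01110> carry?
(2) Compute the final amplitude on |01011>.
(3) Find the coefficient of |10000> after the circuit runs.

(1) The final state's coefficient on |01110> equals 0.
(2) The amplitude on |01011> is 0.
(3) The final state's coefficient on |10000> equals 0.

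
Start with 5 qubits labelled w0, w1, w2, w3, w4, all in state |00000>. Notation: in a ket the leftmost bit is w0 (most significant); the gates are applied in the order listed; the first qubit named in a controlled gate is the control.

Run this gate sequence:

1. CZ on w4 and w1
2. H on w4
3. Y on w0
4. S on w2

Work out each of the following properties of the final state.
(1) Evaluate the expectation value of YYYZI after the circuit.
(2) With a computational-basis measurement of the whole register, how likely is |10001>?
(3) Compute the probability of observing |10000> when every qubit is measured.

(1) The expectation value of YYYZI is 0.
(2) A full measurement returns |10001> with probability 1/2.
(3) Outcome |10000> occurs with probability 1/2.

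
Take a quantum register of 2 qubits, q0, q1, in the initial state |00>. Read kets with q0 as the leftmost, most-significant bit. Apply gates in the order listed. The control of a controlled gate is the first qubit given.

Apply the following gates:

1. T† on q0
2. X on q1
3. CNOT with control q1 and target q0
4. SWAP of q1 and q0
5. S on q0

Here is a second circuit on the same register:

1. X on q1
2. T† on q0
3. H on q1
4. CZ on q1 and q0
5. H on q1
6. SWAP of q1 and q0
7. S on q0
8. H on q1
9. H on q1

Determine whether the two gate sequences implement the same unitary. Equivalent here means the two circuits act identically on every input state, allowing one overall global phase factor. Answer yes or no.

No: there is an input state on which the two circuits produce genuinely different outputs (not merely differing by a phase).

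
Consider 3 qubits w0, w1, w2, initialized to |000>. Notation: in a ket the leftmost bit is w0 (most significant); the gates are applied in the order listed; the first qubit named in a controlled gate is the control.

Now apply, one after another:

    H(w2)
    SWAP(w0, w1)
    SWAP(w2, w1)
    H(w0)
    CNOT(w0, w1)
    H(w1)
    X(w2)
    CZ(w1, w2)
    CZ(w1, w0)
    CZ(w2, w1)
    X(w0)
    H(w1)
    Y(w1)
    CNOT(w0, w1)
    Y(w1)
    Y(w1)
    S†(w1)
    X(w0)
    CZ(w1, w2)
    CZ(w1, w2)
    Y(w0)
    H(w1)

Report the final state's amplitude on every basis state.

The resulting statevector has amplitude 0 on |000>, sqrt(2)*(-1 - I)/4 on |001>, 0 on |010>, sqrt(2)*(-1 + I)/4 on |011>, 0 on |100>, sqrt(2)*(-1 - I)/4 on |101>, 0 on |110>, sqrt(2)*(-1 + I)/4 on |111>.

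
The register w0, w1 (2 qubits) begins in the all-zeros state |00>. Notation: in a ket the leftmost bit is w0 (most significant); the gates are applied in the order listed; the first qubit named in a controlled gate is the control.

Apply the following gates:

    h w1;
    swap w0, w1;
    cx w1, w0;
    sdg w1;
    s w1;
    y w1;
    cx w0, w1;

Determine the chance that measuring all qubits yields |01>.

A full measurement returns |01> with probability 1/2.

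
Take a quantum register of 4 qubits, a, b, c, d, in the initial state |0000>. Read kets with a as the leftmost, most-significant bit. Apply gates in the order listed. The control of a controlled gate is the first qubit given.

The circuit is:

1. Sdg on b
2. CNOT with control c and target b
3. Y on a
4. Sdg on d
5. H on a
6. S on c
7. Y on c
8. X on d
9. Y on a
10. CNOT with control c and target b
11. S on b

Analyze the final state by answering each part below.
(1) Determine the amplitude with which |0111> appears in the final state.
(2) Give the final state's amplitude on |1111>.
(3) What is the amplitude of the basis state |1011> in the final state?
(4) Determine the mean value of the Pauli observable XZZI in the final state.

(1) |0111> carries amplitude sqrt(2)/2 in the final state.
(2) The final state's coefficient on |1111> equals sqrt(2)/2.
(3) The amplitude on |1011> is 0.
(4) In the final state, XZZI has expectation 1.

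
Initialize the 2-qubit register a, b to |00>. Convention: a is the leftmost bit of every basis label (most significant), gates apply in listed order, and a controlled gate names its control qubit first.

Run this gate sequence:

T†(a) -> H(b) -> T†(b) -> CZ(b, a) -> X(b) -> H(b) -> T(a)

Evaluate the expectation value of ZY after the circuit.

In the final state, ZY has expectation -sqrt(2)/2.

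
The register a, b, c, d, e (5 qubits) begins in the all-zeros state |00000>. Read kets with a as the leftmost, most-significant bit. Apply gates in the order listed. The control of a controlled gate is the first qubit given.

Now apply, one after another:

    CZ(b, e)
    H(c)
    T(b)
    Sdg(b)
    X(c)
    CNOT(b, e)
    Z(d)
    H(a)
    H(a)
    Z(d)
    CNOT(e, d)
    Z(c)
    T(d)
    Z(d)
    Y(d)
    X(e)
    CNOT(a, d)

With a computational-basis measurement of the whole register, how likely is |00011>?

The probability of measuring |00011> is 1/2. Key observation: steps 7-10 multiply out to the identity, so the circuit reduces to the remaining gates.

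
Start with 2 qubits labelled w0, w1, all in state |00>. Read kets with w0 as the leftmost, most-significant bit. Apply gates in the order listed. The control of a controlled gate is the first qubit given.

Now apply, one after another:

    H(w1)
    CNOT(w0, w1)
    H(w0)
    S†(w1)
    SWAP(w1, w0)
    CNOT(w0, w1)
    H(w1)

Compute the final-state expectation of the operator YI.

The expectation value of YI is -1.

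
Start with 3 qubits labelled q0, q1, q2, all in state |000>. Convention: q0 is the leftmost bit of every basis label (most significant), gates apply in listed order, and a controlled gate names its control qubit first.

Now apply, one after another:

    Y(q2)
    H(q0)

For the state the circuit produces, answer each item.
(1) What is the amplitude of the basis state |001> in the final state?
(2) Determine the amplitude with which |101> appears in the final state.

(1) The amplitude on |001> is sqrt(2)*I/2.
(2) The amplitude on |101> is sqrt(2)*I/2.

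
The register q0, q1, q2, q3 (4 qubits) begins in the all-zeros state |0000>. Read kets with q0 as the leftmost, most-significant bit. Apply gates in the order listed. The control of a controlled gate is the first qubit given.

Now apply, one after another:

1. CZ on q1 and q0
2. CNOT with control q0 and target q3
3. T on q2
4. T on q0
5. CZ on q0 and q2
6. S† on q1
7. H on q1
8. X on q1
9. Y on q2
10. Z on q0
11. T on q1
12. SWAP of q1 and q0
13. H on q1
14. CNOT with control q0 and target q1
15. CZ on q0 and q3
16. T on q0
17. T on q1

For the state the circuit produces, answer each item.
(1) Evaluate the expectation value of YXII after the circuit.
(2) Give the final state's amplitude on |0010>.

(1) In the final state, YXII has expectation sqrt(2)/2.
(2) The amplitude on |0010> is I/2.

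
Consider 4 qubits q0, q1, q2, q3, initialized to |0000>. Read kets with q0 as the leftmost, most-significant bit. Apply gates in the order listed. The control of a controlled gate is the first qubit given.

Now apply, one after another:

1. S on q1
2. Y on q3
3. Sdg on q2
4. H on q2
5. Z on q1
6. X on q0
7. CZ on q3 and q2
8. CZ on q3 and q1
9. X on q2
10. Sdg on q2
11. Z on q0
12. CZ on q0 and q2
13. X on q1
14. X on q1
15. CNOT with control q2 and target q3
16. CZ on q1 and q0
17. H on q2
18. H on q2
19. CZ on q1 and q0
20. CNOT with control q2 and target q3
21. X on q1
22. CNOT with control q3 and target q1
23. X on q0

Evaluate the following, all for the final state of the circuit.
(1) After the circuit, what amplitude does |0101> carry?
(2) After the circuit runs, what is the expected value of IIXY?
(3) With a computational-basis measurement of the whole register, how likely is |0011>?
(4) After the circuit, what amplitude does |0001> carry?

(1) The final state's coefficient on |0101> equals 0. Key observation: steps 14-21 multiply out to the identity, so the circuit reduces to the remaining gates.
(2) The observable IIXY averages to 0.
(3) The probability of measuring |0011> is 1/2.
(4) |0001> carries amplitude sqrt(2)*I/2 in the final state.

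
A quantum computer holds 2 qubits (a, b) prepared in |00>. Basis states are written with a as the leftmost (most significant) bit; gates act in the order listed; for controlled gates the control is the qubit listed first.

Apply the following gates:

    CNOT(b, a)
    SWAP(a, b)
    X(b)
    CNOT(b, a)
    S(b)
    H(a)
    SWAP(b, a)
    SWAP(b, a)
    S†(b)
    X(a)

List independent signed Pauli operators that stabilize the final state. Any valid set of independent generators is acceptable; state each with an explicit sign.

The stabilizer group can be generated by -XI, -IZ, among other valid generating sets.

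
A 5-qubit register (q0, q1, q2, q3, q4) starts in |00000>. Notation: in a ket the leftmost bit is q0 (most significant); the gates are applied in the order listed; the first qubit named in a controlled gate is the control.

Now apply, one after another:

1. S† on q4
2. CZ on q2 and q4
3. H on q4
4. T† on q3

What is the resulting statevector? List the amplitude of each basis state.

After the circuit, the state carries amplitude sqrt(2)/2 on |00000>, sqrt(2)/2 on |00001>, and 0 on every other basis state.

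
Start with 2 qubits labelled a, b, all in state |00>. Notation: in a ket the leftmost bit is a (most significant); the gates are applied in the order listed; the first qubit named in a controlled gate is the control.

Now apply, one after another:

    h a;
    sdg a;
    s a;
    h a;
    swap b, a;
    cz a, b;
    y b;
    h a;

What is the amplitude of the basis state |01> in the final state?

|01> carries amplitude sqrt(2)*I/2 in the final state.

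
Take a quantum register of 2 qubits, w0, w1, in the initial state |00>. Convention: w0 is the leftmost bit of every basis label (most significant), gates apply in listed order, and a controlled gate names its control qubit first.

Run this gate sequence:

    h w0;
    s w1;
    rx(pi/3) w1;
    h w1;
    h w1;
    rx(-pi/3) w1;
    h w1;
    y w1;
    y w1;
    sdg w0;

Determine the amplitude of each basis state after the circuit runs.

The resulting statevector has amplitude 1/2 on |00>, 1/2 on |01>, -I/2 on |10>, -I/2 on |11>. Key observation: steps 3-6 multiply out to the identity, so the circuit reduces to the remaining gates.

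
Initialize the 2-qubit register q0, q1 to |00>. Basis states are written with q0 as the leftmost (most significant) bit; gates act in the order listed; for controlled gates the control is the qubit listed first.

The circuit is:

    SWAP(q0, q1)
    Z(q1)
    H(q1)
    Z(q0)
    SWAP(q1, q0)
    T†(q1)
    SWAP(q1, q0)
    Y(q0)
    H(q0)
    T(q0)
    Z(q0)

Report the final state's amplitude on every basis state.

After the circuit, the state carries amplitude I/2 on |00>, I/2 on |01>, exp(3*I*pi/4)/2 on |10>, exp(3*I*pi/4)/2 on |11>.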